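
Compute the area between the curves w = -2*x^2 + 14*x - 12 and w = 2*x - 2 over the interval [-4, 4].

The difference (-2*x^2 + 14*x - 12) - (2*x - 2) = -2*x^2 + 12*x - 10 changes sign at x = 1 inside [-4, 4], so split the integral there.
∫[-4,1] (-2*x^2 + 12*x - 10) dx = -550/3; the area of that piece is 550/3.
∫[1,4] (-2*x^2 + 12*x - 10) dx = 18.
Total area = 550/3 + 18 = 604/3.

604/3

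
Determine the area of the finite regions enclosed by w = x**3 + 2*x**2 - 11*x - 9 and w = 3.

Set the curves equal: x**3 + 2*x**2 - 11*x - 9 = 3, so x**3 + 2*x**2 - 11*x - 12 = 0, which factors as (x - 3)*(x + 1)*(x + 4) = 0. The curves meet at x = -4, -1, 3.
On [-4, -1], w = x**3 + 2*x**2 - 11*x - 9 is on top; that piece has area ∫[-4,-1] (x**3 + 2*x**2 - 11*x - 12) dx = 99/4.
On [-1, 3], w = 3 is on top; that piece has area ∫[-1,3] (-(x**3 + 2*x**2 - 11*x - 12)) dx = 160/3.
Total enclosed area = 99/4 + 160/3 = 937/12.

937/12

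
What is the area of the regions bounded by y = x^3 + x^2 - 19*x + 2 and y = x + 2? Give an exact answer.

Set the curves equal: x^3 + x^2 - 19*x + 2 = x + 2, so x^3 + x^2 - 20*x = 0, which factors as x*(x - 4)*(x + 5) = 0. The curves meet at x = -5, 0, 4.
On [-5, 0], y = x^3 + x^2 - 19*x + 2 is on top; that piece has area ∫[-5,0] (x^3 + x^2 - 20*x) dx = 1625/12.
On [0, 4], y = x + 2 is on top; that piece has area ∫[0,4] (-(x^3 + x^2 - 20*x)) dx = 224/3.
Total enclosed area = 1625/12 + 224/3 = 2521/12.

2521/12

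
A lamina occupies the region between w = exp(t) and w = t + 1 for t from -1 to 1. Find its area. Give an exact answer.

On [-1, 1], (exp(t)) - (t + 1) = -t + exp(t) - 1 is ≥ 0 throughout, so the area is a single integral of |-t + exp(t) - 1|.
∫[-1,1] (-t + exp(t) - 1) dt = -2 - exp(-1) + exp(1).

-2 - exp(-1) + exp(1)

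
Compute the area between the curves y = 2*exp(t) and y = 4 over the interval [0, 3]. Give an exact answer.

The difference (2*exp(t)) - (4) = 2*exp(t) - 4 changes sign at t = log(2) inside [0, 3], so split the integral there.
∫[0,log(2)] (2*exp(t) - 4) dt = 2 - log(16); the area of that piece is -2 + log(16).
∫[log(2),3] (2*exp(t) - 4) dt = -16 + 4*log(2) + 2*exp(3).
Total area = (-2 + log(16)) + (-16 + 4*log(2) + 2*exp(3)) = -18 + 8*log(2) + 2*exp(3).

-18 + 8*log(2) + 2*exp(3)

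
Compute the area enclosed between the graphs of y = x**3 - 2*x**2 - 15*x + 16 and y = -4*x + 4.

Set the curves equal: x**3 - 2*x**2 - 15*x + 16 = -4*x + 4, so x**3 - 2*x**2 - 11*x + 12 = 0, which factors as (x - 4)*(x - 1)*(x + 3) = 0. The curves meet at x = -3, 1, 4.
On [-3, 1], y = x**3 - 2*x**2 - 15*x + 16 is on top; that piece has area ∫[-3,1] (x**3 - 2*x**2 - 11*x + 12) dx = 160/3.
On [1, 4], y = -4*x + 4 is on top; that piece has area ∫[1,4] (-(x**3 - 2*x**2 - 11*x + 12)) dx = 99/4.
Total enclosed area = 160/3 + 99/4 = 937/12.

937/12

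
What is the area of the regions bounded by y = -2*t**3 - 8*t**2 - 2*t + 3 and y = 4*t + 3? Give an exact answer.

Set the curves equal: -2*t**3 - 8*t**2 - 2*t + 3 = 4*t + 3, so -2*t**3 - 8*t**2 - 6*t = 0, which factors as -2*t*(t + 1)*(t + 3) = 0. The curves meet at t = -3, -1, 0.
On [-3, -1], y = 4*t + 3 is on top; that piece has area ∫[-3,-1] (-(-2*t**3 - 8*t**2 - 6*t)) dt = 16/3.
On [-1, 0], y = -2*t**3 - 8*t**2 - 2*t + 3 is on top; that piece has area ∫[-1,0] (-2*t**3 - 8*t**2 - 6*t) dt = 5/6.
Total enclosed area = 16/3 + 5/6 = 37/6.

37/6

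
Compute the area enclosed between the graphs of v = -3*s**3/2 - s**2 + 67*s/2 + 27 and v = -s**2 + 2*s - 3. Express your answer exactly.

Set the curves equal: -3*s**3/2 - s**2 + 67*s/2 + 27 = -s**2 + 2*s - 3, so -3*s**3/2 + 63*s/2 + 30 = 0, which factors as -3*(s - 5)*(s + 1)*(s + 4)/2 = 0. The curves meet at s = -4, -1, 5.
On [-4, -1], v = -s**2 + 2*s - 3 is on top; that piece has area ∫[-4,-1] (-(-3*s**3/2 + 63*s/2 + 30)) ds = 405/8.
On [-1, 5], v = -3*s**3/2 - s**2 + 67*s/2 + 27 is on top; that piece has area ∫[-1,5] (-3*s**3/2 + 63*s/2 + 30) ds = 324.
Total enclosed area = 405/8 + 324 = 2997/8.

2997/8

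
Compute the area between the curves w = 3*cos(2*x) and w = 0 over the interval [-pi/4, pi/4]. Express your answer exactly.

3

On [-pi/4, pi/4], (3*cos(2*x)) - (0) = 3*cos(2*x) is ≥ 0 throughout, so the area is a single integral of |3*cos(2*x)|.
∫[-pi/4,pi/4] (3*cos(2*x)) dx = 3.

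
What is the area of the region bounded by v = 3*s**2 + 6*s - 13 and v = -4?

32

Set the curves equal: 3*s**2 + 6*s - 13 = -4, so 3*s**2 + 6*s - 9 = 0, which factors as 3*(s - 1)*(s + 3) = 0. The curves meet at s = -3, 1.
On [-3, 1], v = -4 is on top; that piece has area ∫[-3,1] (-(3*s**2 + 6*s - 9)) ds = 32.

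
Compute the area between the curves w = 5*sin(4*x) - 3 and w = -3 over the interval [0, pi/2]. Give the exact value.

5

The difference (5*sin(4*x) - 3) - (-3) = 5*sin(4*x) changes sign at x = pi/4 inside [0, pi/2], so split the integral there.
∫[0,pi/4] (5*sin(4*x)) dx = 5/2.
∫[pi/4,pi/2] (5*sin(4*x)) dx = -5/2; the area of that piece is 5/2.
Total area = 5/2 + 5/2 = 5.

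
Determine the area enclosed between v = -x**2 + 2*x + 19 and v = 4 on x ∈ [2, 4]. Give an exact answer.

70/3

On [2, 4], (-x**2 + 2*x + 19) - (4) = -x**2 + 2*x + 15 is ≥ 0 throughout, so the area is a single integral of |-x**2 + 2*x + 15|.
∫[2,4] (-x**2 + 2*x + 15) dx = 70/3.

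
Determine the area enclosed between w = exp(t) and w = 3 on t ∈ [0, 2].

The difference (exp(t)) - (3) = exp(t) - 3 changes sign at t = log(3) inside [0, 2], so split the integral there.
∫[0,log(3)] (exp(t) - 3) dt = 2 - log(27); the area of that piece is -2 + log(27).
∫[log(3),2] (exp(t) - 3) dt = -9 + 3*log(3) + exp(2).
Total area = (-2 + log(27)) + (-9 + 3*log(3) + exp(2)) = -11 + 6*log(3) + exp(2).

-11 + 6*log(3) + exp(2)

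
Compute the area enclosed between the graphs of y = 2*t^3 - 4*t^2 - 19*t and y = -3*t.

296/3

Set the curves equal: 2*t^3 - 4*t^2 - 19*t = -3*t, so 2*t^3 - 4*t^2 - 16*t = 0, which factors as 2*t*(t - 4)*(t + 2) = 0. The curves meet at t = -2, 0, 4.
On [-2, 0], y = 2*t^3 - 4*t^2 - 19*t is on top; that piece has area ∫[-2,0] (2*t^3 - 4*t^2 - 16*t) dt = 40/3.
On [0, 4], y = -3*t is on top; that piece has area ∫[0,4] (-(2*t^3 - 4*t^2 - 16*t)) dt = 256/3.
Total enclosed area = 40/3 + 256/3 = 296/3.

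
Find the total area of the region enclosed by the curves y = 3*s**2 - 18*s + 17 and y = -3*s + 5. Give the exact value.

Set the curves equal: 3*s**2 - 18*s + 17 = -3*s + 5, so 3*s**2 - 15*s + 12 = 0, which factors as 3*(s - 4)*(s - 1) = 0. The curves meet at s = 1, 4.
On [1, 4], y = -3*s + 5 is on top; that piece has area ∫[1,4] (-(3*s**2 - 15*s + 12)) ds = 27/2.

27/2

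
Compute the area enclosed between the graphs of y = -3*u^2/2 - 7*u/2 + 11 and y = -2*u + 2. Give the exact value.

125/4

Set the curves equal: -3*u^2/2 - 7*u/2 + 11 = -2*u + 2, so -3*u^2/2 - 3*u/2 + 9 = 0, which factors as -3*(u - 2)*(u + 3)/2 = 0. The curves meet at u = -3, 2.
On [-3, 2], y = -3*u^2/2 - 7*u/2 + 11 is on top; that piece has area ∫[-3,2] (-3*u^2/2 - 3*u/2 + 9) du = 125/4.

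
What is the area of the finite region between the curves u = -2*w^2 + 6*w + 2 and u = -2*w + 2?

64/3

Both boundary curves give u as a function of w, so integrate with respect to w. Setting them equal: -2*w^2 + 8*w = 0, i.e. -2*w*(w - 4) = 0, so they meet at w = 0, 4.
For w in [0, 4], u = -2*w^2 + 6*w + 2 is on the right; area = ∫[0,4] (-2*w^2 + 8*w) dw = 64/3.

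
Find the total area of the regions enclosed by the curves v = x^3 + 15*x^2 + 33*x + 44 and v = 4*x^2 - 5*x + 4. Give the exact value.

37/12

Set the curves equal: x^3 + 15*x^2 + 33*x + 44 = 4*x^2 - 5*x + 4, so x^3 + 11*x^2 + 38*x + 40 = 0, which factors as (x + 2)*(x + 4)*(x + 5) = 0. The curves meet at x = -5, -4, -2.
On [-5, -4], v = x^3 + 15*x^2 + 33*x + 44 is on top; that piece has area ∫[-5,-4] (x^3 + 11*x^2 + 38*x + 40) dx = 5/12.
On [-4, -2], v = 4*x^2 - 5*x + 4 is on top; that piece has area ∫[-4,-2] (-(x^3 + 11*x^2 + 38*x + 40)) dx = 8/3.
Total enclosed area = 5/12 + 8/3 = 37/12.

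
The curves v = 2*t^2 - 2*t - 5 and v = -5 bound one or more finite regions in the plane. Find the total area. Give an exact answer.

Set the curves equal: 2*t^2 - 2*t - 5 = -5, so 2*t^2 - 2*t = 0, which factors as 2*t*(t - 1) = 0. The curves meet at t = 0, 1.
On [0, 1], v = -5 is on top; that piece has area ∫[0,1] (-(2*t^2 - 2*t)) dt = 1/3.

1/3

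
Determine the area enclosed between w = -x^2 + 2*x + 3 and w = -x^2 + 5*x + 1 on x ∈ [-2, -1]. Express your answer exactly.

13/2

On [-2, -1], (-x^2 + 2*x + 3) - (-x^2 + 5*x + 1) = -3*x + 2 is ≥ 0 throughout, so the area is a single integral of |-3*x + 2|.
∫[-2,-1] (-3*x + 2) dx = 13/2.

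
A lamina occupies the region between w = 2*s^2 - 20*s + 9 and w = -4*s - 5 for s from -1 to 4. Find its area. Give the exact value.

196/3

The difference (2*s^2 - 20*s + 9) - (-4*s - 5) = 2*s^2 - 16*s + 14 changes sign at s = 1 inside [-1, 4], so split the integral there.
∫[-1,1] (2*s^2 - 16*s + 14) ds = 88/3.
∫[1,4] (2*s^2 - 16*s + 14) ds = -36; the area of that piece is 36.
Total area = 88/3 + 36 = 196/3.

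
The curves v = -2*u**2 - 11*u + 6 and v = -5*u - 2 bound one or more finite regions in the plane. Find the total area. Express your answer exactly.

125/3

Set the curves equal: -2*u**2 - 11*u + 6 = -5*u - 2, so -2*u**2 - 6*u + 8 = 0, which factors as -2*(u - 1)*(u + 4) = 0. The curves meet at u = -4, 1.
On [-4, 1], v = -2*u**2 - 11*u + 6 is on top; that piece has area ∫[-4,1] (-2*u**2 - 6*u + 8) du = 125/3.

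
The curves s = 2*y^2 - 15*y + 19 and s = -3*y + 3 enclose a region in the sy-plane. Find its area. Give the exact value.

Both boundary curves give s as a function of y, so integrate with respect to y. Setting them equal: 2*y^2 - 12*y + 16 = 0, i.e. 2*(y - 4)*(y - 2) = 0, so they meet at y = 2, 4.
For y in [2, 4], s = 2*y^2 - 15*y + 19 is on the left; area = ∫[2,4] (-(2*y^2 - 12*y + 16)) dy = 8/3.

8/3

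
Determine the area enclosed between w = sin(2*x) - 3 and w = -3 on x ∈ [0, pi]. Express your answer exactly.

The difference (sin(2*x) - 3) - (-3) = sin(2*x) changes sign at x = pi/2 inside [0, pi], so split the integral there.
∫[0,pi/2] (sin(2*x)) dx = 1.
∫[pi/2,pi] (sin(2*x)) dx = -1; the area of that piece is 1.
Total area = 1 + 1 = 2.

2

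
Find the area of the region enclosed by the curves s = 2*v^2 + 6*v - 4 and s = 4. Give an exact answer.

Both boundary curves give s as a function of v, so integrate with respect to v. Setting them equal: 2*v^2 + 6*v - 8 = 0, i.e. 2*(v - 1)*(v + 4) = 0, so they meet at v = -4, 1.
For v in [-4, 1], s = 2*v^2 + 6*v - 4 is on the left; area = ∫[-4,1] (-(2*v^2 + 6*v - 8)) dv = 125/3.

125/3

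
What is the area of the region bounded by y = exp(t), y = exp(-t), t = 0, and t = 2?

On [0, 2], (exp(t)) - (exp(-t)) = exp(t) - exp(-t) is ≥ 0 throughout, so the area is a single integral of |exp(t) - exp(-t)|.
∫[0,2] (exp(t) - exp(-t)) dt = -2 + exp(-2) + exp(2).

-2 + exp(-2) + exp(2)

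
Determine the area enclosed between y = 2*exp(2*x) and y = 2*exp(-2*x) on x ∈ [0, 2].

On [0, 2], (2*exp(2*x)) - (2*exp(-2*x)) = 2*exp(2*x) - 2*exp(-2*x) is ≥ 0 throughout, so the area is a single integral of |2*exp(2*x) - 2*exp(-2*x)|.
∫[0,2] (2*exp(2*x) - 2*exp(-2*x)) dx = -2 + exp(-4) + exp(4).

-2 + exp(-4) + exp(4)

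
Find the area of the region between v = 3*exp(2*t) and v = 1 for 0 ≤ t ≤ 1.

On [0, 1], (3*exp(2*t)) - (1) = 3*exp(2*t) - 1 is ≥ 0 throughout, so the area is a single integral of |3*exp(2*t) - 1|.
∫[0,1] (3*exp(2*t) - 1) dt = -5/2 + 3*exp(2)/2.

-5/2 + 3*exp(2)/2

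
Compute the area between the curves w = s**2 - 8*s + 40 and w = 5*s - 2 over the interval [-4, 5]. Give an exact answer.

On [-4, 5], (s**2 - 8*s + 40) - (5*s - 2) = s**2 - 13*s + 42 is ≥ 0 throughout, so the area is a single integral of |s**2 - 13*s + 42|.
∫[-4,5] (s**2 - 13*s + 42) ds = 765/2.

765/2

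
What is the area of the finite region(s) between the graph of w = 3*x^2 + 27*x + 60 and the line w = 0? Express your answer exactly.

The curve meets the x-axis where 3*x^2 + 27*x + 60 = 0, i.e. 3*(x + 4)*(x + 5) = 0, at x = -5, -4.
On [-5, -4] the curve lies below the axis; ∫[-5,-4] (3*x^2 + 27*x + 60) dx = -1/2, giving area 1/2.

1/2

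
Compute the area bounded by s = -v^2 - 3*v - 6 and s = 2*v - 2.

9/2

Both boundary curves give s as a function of v, so integrate with respect to v. Setting them equal: -v^2 - 5*v - 4 = 0, i.e. -(v + 1)*(v + 4) = 0, so they meet at v = -4, -1.
For v in [-4, -1], s = -v^2 - 3*v - 6 is on the right; area = ∫[-4,-1] (-v^2 - 5*v - 4) dv = 9/2.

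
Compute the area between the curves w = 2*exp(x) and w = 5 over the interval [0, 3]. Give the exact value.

-23 - 10*log(2) + 10*log(5) + 2*exp(3)

The difference (2*exp(x)) - (5) = 2*exp(x) - 5 changes sign at x = log(5/2) inside [0, 3], so split the integral there.
∫[0,log(5/2)] (2*exp(x) - 5) dx = log(32/3125) + 3; the area of that piece is -3 + log(3125/32).
∫[log(5/2),3] (2*exp(x) - 5) dx = -20 - 5*log(2) + 5*log(5) + 2*exp(3).
Total area = (-3 + log(3125/32)) + (-20 - 5*log(2) + 5*log(5) + 2*exp(3)) = -23 - 10*log(2) + 10*log(5) + 2*exp(3).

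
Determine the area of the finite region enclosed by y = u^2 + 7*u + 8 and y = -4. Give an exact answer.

1/6

Set the curves equal: u^2 + 7*u + 8 = -4, so u^2 + 7*u + 12 = 0, which factors as (u + 3)*(u + 4) = 0. The curves meet at u = -4, -3.
On [-4, -3], y = -4 is on top; that piece has area ∫[-4,-3] (-(u^2 + 7*u + 12)) du = 1/6.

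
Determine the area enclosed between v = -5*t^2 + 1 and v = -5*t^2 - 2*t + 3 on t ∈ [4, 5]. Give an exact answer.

On [4, 5], (-5*t^2 + 1) - (-5*t^2 - 2*t + 3) = 2*t - 2 is ≥ 0 throughout, so the area is a single integral of |2*t - 2|.
∫[4,5] (2*t - 2) dt = 7.

7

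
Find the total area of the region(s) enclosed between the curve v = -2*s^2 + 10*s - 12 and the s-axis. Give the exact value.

The curve meets the s-axis where -2*s^2 + 10*s - 12 = 0, i.e. -2*(s - 3)*(s - 2) = 0, at s = 2, 3.
On [2, 3] the curve lies above the axis; ∫[2,3] (-2*s^2 + 10*s - 12) ds = 1/3, giving area 1/3.

1/3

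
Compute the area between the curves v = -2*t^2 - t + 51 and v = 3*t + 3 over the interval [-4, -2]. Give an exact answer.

On [-4, -2], (-2*t^2 - t + 51) - (3*t + 3) = -2*t^2 - 4*t + 48 is ≥ 0 throughout, so the area is a single integral of |-2*t^2 - 4*t + 48|.
∫[-4,-2] (-2*t^2 - 4*t + 48) dt = 248/3.

248/3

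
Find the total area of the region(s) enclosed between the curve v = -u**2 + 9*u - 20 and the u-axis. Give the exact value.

The curve meets the u-axis where -u**2 + 9*u - 20 = 0, i.e. -(u - 5)*(u - 4) = 0, at u = 4, 5.
On [4, 5] the curve lies above the axis; ∫[4,5] (-u**2 + 9*u - 20) du = 1/6, giving area 1/6.

1/6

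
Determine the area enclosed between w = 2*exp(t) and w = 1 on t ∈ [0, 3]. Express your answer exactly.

On [0, 3], (2*exp(t)) - (1) = 2*exp(t) - 1 is ≥ 0 throughout, so the area is a single integral of |2*exp(t) - 1|.
∫[0,3] (2*exp(t) - 1) dt = -5 + 2*exp(3).

-5 + 2*exp(3)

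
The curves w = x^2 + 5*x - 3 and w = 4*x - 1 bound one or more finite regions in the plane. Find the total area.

Set the curves equal: x^2 + 5*x - 3 = 4*x - 1, so x^2 + x - 2 = 0, which factors as (x - 1)*(x + 2) = 0. The curves meet at x = -2, 1.
On [-2, 1], w = 4*x - 1 is on top; that piece has area ∫[-2,1] (-(x^2 + x - 2)) dx = 9/2.

9/2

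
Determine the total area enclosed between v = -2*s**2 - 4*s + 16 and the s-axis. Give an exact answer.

The curve meets the s-axis where -2*s**2 - 4*s + 16 = 0, i.e. -2*(s - 2)*(s + 4) = 0, at s = -4, 2.
On [-4, 2] the curve lies above the axis; ∫[-4,2] (-2*s**2 - 4*s + 16) ds = 72, giving area 72.

72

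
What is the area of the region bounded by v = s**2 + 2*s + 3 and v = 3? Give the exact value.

4/3

Set the curves equal: s**2 + 2*s + 3 = 3, so s**2 + 2*s = 0, which factors as s*(s + 2) = 0. The curves meet at s = -2, 0.
On [-2, 0], v = 3 is on top; that piece has area ∫[-2,0] (-(s**2 + 2*s)) ds = 4/3.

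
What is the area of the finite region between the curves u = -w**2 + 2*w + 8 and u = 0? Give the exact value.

36

Both boundary curves give u as a function of w, so integrate with respect to w. Setting them equal: -w**2 + 2*w + 8 = 0, i.e. -(w - 4)*(w + 2) = 0, so they meet at w = -2, 4.
For w in [-2, 4], u = -w**2 + 2*w + 8 is on the right; area = ∫[-2,4] (-w**2 + 2*w + 8) dw = 36.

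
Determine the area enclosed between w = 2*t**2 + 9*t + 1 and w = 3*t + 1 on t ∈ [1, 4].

On [1, 4], (2*t**2 + 9*t + 1) - (3*t + 1) = 2*t**2 + 6*t is ≥ 0 throughout, so the area is a single integral of |2*t**2 + 6*t|.
∫[1,4] (2*t**2 + 6*t) dt = 87.

87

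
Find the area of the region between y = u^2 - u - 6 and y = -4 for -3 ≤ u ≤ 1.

12

The difference (u^2 - u - 6) - (-4) = u^2 - u - 2 changes sign at u = -1 inside [-3, 1], so split the integral there.
∫[-3,-1] (u^2 - u - 2) du = 26/3.
∫[-1,1] (u^2 - u - 2) du = -10/3; the area of that piece is 10/3.
Total area = 26/3 + 10/3 = 12.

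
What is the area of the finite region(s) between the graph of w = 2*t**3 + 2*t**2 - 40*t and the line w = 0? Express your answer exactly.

2521/6

The curve meets the t-axis where 2*t**3 + 2*t**2 - 40*t = 0, i.e. 2*t*(t - 4)*(t + 5) = 0, at t = -5, 0, 4.
On [-5, 0] the curve lies above the axis; ∫[-5,0] (2*t**3 + 2*t**2 - 40*t) dt = 1625/6, giving area 1625/6.
On [0, 4] the curve lies below the axis; ∫[0,4] (2*t**3 + 2*t**2 - 40*t) dt = -448/3, giving area 448/3.
Total area = 1625/6 + 448/3 = 2521/6.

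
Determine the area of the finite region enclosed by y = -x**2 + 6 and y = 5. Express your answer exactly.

Set the curves equal: -x**2 + 6 = 5, so -x**2 + 1 = 0, which factors as -(x - 1)*(x + 1) = 0. The curves meet at x = -1, 1.
On [-1, 1], y = -x**2 + 6 is on top; that piece has area ∫[-1,1] (-x**2 + 1) dx = 4/3.

4/3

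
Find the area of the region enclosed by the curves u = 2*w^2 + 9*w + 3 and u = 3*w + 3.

Both boundary curves give u as a function of w, so integrate with respect to w. Setting them equal: 2*w^2 + 6*w = 0, i.e. 2*w*(w + 3) = 0, so they meet at w = -3, 0.
For w in [-3, 0], u = 2*w^2 + 9*w + 3 is on the left; area = ∫[-3,0] (-(2*w^2 + 6*w)) dw = 9.

9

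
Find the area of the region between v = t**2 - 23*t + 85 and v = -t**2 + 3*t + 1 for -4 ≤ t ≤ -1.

On [-4, -1], (t**2 - 23*t + 85) - (-t**2 + 3*t + 1) = 2*t**2 - 26*t + 84 is ≥ 0 throughout, so the area is a single integral of |2*t**2 - 26*t + 84|.
∫[-4,-1] (2*t**2 - 26*t + 84) dt = 489.

489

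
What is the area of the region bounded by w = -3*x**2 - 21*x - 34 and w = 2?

1/2

Set the curves equal: -3*x**2 - 21*x - 34 = 2, so -3*x**2 - 21*x - 36 = 0, which factors as -3*(x + 3)*(x + 4) = 0. The curves meet at x = -4, -3.
On [-4, -3], w = -3*x**2 - 21*x - 34 is on top; that piece has area ∫[-4,-3] (-3*x**2 - 21*x - 36) dx = 1/2.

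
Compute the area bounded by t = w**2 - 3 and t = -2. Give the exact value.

Both boundary curves give t as a function of w, so integrate with respect to w. Setting them equal: w**2 - 1 = 0, i.e. (w - 1)*(w + 1) = 0, so they meet at w = -1, 1.
For w in [-1, 1], t = w**2 - 3 is on the left; area = ∫[-1,1] (-(w**2 - 1)) dw = 4/3.

4/3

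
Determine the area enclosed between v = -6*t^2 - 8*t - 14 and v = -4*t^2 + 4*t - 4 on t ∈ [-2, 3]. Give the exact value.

110

The difference (-6*t^2 - 8*t - 14) - (-4*t^2 + 4*t - 4) = -2*t^2 - 12*t - 10 changes sign at t = -1 inside [-2, 3], so split the integral there.
∫[-2,-1] (-2*t^2 - 12*t - 10) dt = 10/3.
∫[-1,3] (-2*t^2 - 12*t - 10) dt = -320/3; the area of that piece is 320/3.
Total area = 10/3 + 320/3 = 110.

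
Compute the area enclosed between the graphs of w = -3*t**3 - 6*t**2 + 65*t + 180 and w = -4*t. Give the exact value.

Set the curves equal: -3*t**3 - 6*t**2 + 65*t + 180 = -4*t, so -3*t**3 - 6*t**2 + 69*t + 180 = 0, which factors as -3*(t - 5)*(t + 3)*(t + 4) = 0. The curves meet at t = -4, -3, 5.
On [-4, -3], w = -4*t is on top; that piece has area ∫[-4,-3] (-(-3*t**3 - 6*t**2 + 69*t + 180)) dt = 17/4.
On [-3, 5], w = -3*t**3 - 6*t**2 + 65*t + 180 is on top; that piece has area ∫[-3,5] (-3*t**3 - 6*t**2 + 69*t + 180) dt = 1280.
Total enclosed area = 17/4 + 1280 = 5137/4.

5137/4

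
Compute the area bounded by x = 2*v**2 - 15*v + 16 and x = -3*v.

Both boundary curves give x as a function of v, so integrate with respect to v. Setting them equal: 2*v**2 - 12*v + 16 = 0, i.e. 2*(v - 4)*(v - 2) = 0, so they meet at v = 2, 4.
For v in [2, 4], x = 2*v**2 - 15*v + 16 is on the left; area = ∫[2,4] (-(2*v**2 - 12*v + 16)) dv = 8/3.

8/3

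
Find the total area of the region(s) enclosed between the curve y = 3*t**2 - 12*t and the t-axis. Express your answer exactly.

The curve meets the t-axis where 3*t**2 - 12*t = 0, i.e. 3*t*(t - 4) = 0, at t = 0, 4.
On [0, 4] the curve lies below the axis; ∫[0,4] (3*t**2 - 12*t) dt = -32, giving area 32.

32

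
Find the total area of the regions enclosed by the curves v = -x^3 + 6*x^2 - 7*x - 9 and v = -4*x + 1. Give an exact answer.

81/2

Set the curves equal: -x^3 + 6*x^2 - 7*x - 9 = -4*x + 1, so -x^3 + 6*x^2 - 3*x - 10 = 0, which factors as -(x - 5)*(x - 2)*(x + 1) = 0. The curves meet at x = -1, 2, 5.
On [-1, 2], v = -4*x + 1 is on top; that piece has area ∫[-1,2] (-(-x^3 + 6*x^2 - 3*x - 10)) dx = 81/4.
On [2, 5], v = -x^3 + 6*x^2 - 7*x - 9 is on top; that piece has area ∫[2,5] (-x^3 + 6*x^2 - 3*x - 10) dx = 81/4.
Total enclosed area = 81/4 + 81/4 = 81/2.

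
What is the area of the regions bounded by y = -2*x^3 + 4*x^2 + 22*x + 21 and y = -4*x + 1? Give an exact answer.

1741/6

Set the curves equal: -2*x^3 + 4*x^2 + 22*x + 21 = -4*x + 1, so -2*x^3 + 4*x^2 + 26*x + 20 = 0, which factors as -2*(x - 5)*(x + 1)*(x + 2) = 0. The curves meet at x = -2, -1, 5.
On [-2, -1], y = -4*x + 1 is on top; that piece has area ∫[-2,-1] (-(-2*x^3 + 4*x^2 + 26*x + 20)) dx = 13/6.
On [-1, 5], y = -2*x^3 + 4*x^2 + 22*x + 21 is on top; that piece has area ∫[-1,5] (-2*x^3 + 4*x^2 + 26*x + 20) dx = 288.
Total enclosed area = 13/6 + 288 = 1741/6.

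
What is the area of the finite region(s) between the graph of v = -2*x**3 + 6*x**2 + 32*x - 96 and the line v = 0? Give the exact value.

The curve meets the x-axis where -2*x**3 + 6*x**2 + 32*x - 96 = 0, i.e. -2*(x - 4)*(x - 3)*(x + 4) = 0, at x = -4, 3, 4.
On [-4, 3] the curve lies below the axis; ∫[-4,3] (-2*x**3 + 6*x**2 + 32*x - 96) dx = -1029/2, giving area 1029/2.
On [3, 4] the curve lies above the axis; ∫[3,4] (-2*x**3 + 6*x**2 + 32*x - 96) dx = 5/2, giving area 5/2.
Total area = 1029/2 + 5/2 = 517.

517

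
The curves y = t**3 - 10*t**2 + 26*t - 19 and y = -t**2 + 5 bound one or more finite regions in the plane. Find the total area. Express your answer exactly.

1/2

Set the curves equal: t**3 - 10*t**2 + 26*t - 19 = -t**2 + 5, so t**3 - 9*t**2 + 26*t - 24 = 0, which factors as (t - 4)*(t - 3)*(t - 2) = 0. The curves meet at t = 2, 3, 4.
On [2, 3], y = t**3 - 10*t**2 + 26*t - 19 is on top; that piece has area ∫[2,3] (t**3 - 9*t**2 + 26*t - 24) dt = 1/4.
On [3, 4], y = -t**2 + 5 is on top; that piece has area ∫[3,4] (-(t**3 - 9*t**2 + 26*t - 24)) dt = 1/4.
Total enclosed area = 1/4 + 1/4 = 1/2.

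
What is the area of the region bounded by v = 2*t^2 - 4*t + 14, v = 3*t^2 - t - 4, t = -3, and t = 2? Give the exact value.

515/6

On [-3, 2], (2*t^2 - 4*t + 14) - (3*t^2 - t - 4) = -t^2 - 3*t + 18 is ≥ 0 throughout, so the area is a single integral of |-t^2 - 3*t + 18|.
∫[-3,2] (-t^2 - 3*t + 18) dt = 515/6.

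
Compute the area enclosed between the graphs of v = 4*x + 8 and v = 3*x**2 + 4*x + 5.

Set the curves equal: 4*x + 8 = 3*x**2 + 4*x + 5, so -3*x**2 + 3 = 0, which factors as -3*(x - 1)*(x + 1) = 0. The curves meet at x = -1, 1.
On [-1, 1], v = 4*x + 8 is on top; that piece has area ∫[-1,1] (-3*x**2 + 3) dx = 4.

4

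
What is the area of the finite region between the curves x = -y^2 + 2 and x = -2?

Both boundary curves give x as a function of y, so integrate with respect to y. Setting them equal: -y^2 + 4 = 0, i.e. -(y - 2)*(y + 2) = 0, so they meet at y = -2, 2.
For y in [-2, 2], x = -y^2 + 2 is on the right; area = ∫[-2,2] (-y^2 + 4) dy = 32/3.

32/3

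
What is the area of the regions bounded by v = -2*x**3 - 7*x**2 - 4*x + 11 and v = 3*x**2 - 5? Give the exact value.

253/6

Set the curves equal: -2*x**3 - 7*x**2 - 4*x + 11 = 3*x**2 - 5, so -2*x**3 - 10*x**2 - 4*x + 16 = 0, which factors as -2*(x - 1)*(x + 2)*(x + 4) = 0. The curves meet at x = -4, -2, 1.
On [-4, -2], v = 3*x**2 - 5 is on top; that piece has area ∫[-4,-2] (-(-2*x**3 - 10*x**2 - 4*x + 16)) dx = 32/3.
On [-2, 1], v = -2*x**3 - 7*x**2 - 4*x + 11 is on top; that piece has area ∫[-2,1] (-2*x**3 - 10*x**2 - 4*x + 16) dx = 63/2.
Total enclosed area = 32/3 + 63/2 = 253/6.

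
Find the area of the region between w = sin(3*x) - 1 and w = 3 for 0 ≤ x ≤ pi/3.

-2/3 + 4*pi/3

On [0, pi/3], (sin(3*x) - 1) - (3) = sin(3*x) - 4 is ≤ 0 throughout, so the area is a single integral of |sin(3*x) - 4|.
∫[0,pi/3] (sin(3*x) - 4) dx = 2/3 - 4*pi/3; the area of that piece is -2/3 + 4*pi/3.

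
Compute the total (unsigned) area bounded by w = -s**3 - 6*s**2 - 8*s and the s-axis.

The curve meets the s-axis where -s**3 - 6*s**2 - 8*s = 0, i.e. -s*(s + 2)*(s + 4) = 0, at s = -4, -2, 0.
On [-4, -2] the curve lies below the axis; ∫[-4,-2] (-s**3 - 6*s**2 - 8*s) ds = -4, giving area 4.
On [-2, 0] the curve lies above the axis; ∫[-2,0] (-s**3 - 6*s**2 - 8*s) ds = 4, giving area 4.
Total area = 4 + 4 = 8.

8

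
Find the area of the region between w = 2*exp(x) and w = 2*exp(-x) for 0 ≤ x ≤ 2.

On [0, 2], (2*exp(x)) - (2*exp(-x)) = 2*exp(x) - 2*exp(-x) is ≥ 0 throughout, so the area is a single integral of |2*exp(x) - 2*exp(-x)|.
∫[0,2] (2*exp(x) - 2*exp(-x)) dx = -4 + 2*exp(-2) + 2*exp(2).

-4 + 2*exp(-2) + 2*exp(2)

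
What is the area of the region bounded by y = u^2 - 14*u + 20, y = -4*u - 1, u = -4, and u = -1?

On [-4, -1], (u^2 - 14*u + 20) - (-4*u - 1) = u^2 - 10*u + 21 is ≥ 0 throughout, so the area is a single integral of |u^2 - 10*u + 21|.
∫[-4,-1] (u^2 - 10*u + 21) du = 159.

159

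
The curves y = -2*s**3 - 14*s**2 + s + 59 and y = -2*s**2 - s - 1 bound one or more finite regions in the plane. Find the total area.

Set the curves equal: -2*s**3 - 14*s**2 + s + 59 = -2*s**2 - s - 1, so -2*s**3 - 12*s**2 + 2*s + 60 = 0, which factors as -2*(s - 2)*(s + 3)*(s + 5) = 0. The curves meet at s = -5, -3, 2.
On [-5, -3], y = -2*s**2 - s - 1 is on top; that piece has area ∫[-5,-3] (-(-2*s**3 - 12*s**2 + 2*s + 60)) ds = 16.
On [-3, 2], y = -2*s**3 - 14*s**2 + s + 59 is on top; that piece has area ∫[-3,2] (-2*s**3 - 12*s**2 + 2*s + 60) ds = 375/2.
Total enclosed area = 16 + 375/2 = 407/2.

407/2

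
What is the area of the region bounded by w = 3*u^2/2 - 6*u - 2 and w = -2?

16

Set the curves equal: 3*u^2/2 - 6*u - 2 = -2, so 3*u^2/2 - 6*u = 0, which factors as 3*u*(u - 4)/2 = 0. The curves meet at u = 0, 4.
On [0, 4], w = -2 is on top; that piece has area ∫[0,4] (-(3*u^2/2 - 6*u)) du = 16.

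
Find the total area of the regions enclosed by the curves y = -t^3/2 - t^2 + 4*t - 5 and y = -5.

74/3

Set the curves equal: -t^3/2 - t^2 + 4*t - 5 = -5, so -t^3/2 - t^2 + 4*t = 0, which factors as -t*(t - 2)*(t + 4)/2 = 0. The curves meet at t = -4, 0, 2.
On [-4, 0], y = -5 is on top; that piece has area ∫[-4,0] (-(-t^3/2 - t^2 + 4*t)) dt = 64/3.
On [0, 2], y = -t^3/2 - t^2 + 4*t - 5 is on top; that piece has area ∫[0,2] (-t^3/2 - t^2 + 4*t) dt = 10/3.
Total enclosed area = 64/3 + 10/3 = 74/3.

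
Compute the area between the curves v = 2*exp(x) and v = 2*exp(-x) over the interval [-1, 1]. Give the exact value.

-8 + 4*exp(-1) + 4*exp(1)

The difference (2*exp(x)) - (2*exp(-x)) = 2*exp(x) - 2*exp(-x) changes sign at x = 0 inside [-1, 1], so split the integral there.
∫[-1,0] (2*exp(x) - 2*exp(-x)) dx = -2*exp(1) - 2*exp(-1) + 4; the area of that piece is -4 + 2*exp(-1) + 2*exp(1).
∫[0,1] (2*exp(x) - 2*exp(-x)) dx = -4 + 2*exp(-1) + 2*exp(1).
Total area = (-4 + 2*exp(-1) + 2*exp(1)) + (-4 + 2*exp(-1) + 2*exp(1)) = -8 + 4*exp(-1) + 4*exp(1).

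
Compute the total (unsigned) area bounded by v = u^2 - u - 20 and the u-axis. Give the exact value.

The curve meets the u-axis where u^2 - u - 20 = 0, i.e. (u - 5)*(u + 4) = 0, at u = -4, 5.
On [-4, 5] the curve lies below the axis; ∫[-4,5] (u^2 - u - 20) du = -243/2, giving area 243/2.

243/2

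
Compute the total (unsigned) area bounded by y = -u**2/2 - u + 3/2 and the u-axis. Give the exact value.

The curve meets the u-axis where -u**2/2 - u + 3/2 = 0, i.e. -(u - 1)*(u + 3)/2 = 0, at u = -3, 1.
On [-3, 1] the curve lies above the axis; ∫[-3,1] (-u**2/2 - u + 3/2) du = 16/3, giving area 16/3.

16/3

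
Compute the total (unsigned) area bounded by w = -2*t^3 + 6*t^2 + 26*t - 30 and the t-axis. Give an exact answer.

256

The curve meets the t-axis where -2*t^3 + 6*t^2 + 26*t - 30 = 0, i.e. -2*(t - 5)*(t - 1)*(t + 3) = 0, at t = -3, 1, 5.
On [-3, 1] the curve lies below the axis; ∫[-3,1] (-2*t^3 + 6*t^2 + 26*t - 30) dt = -128, giving area 128.
On [1, 5] the curve lies above the axis; ∫[1,5] (-2*t^3 + 6*t^2 + 26*t - 30) dt = 128, giving area 128.
Total area = 128 + 128 = 256.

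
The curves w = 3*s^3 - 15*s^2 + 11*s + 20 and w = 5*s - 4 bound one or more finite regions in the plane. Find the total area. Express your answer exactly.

Set the curves equal: 3*s^3 - 15*s^2 + 11*s + 20 = 5*s - 4, so 3*s^3 - 15*s^2 + 6*s + 24 = 0, which factors as 3*(s - 4)*(s - 2)*(s + 1) = 0. The curves meet at s = -1, 2, 4.
On [-1, 2], w = 3*s^3 - 15*s^2 + 11*s + 20 is on top; that piece has area ∫[-1,2] (3*s^3 - 15*s^2 + 6*s + 24) ds = 189/4.
On [2, 4], w = 5*s - 4 is on top; that piece has area ∫[2,4] (-(3*s^3 - 15*s^2 + 6*s + 24)) ds = 16.
Total enclosed area = 189/4 + 16 = 253/4.

253/4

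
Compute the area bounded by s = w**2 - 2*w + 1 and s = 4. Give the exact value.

32/3

Both boundary curves give s as a function of w, so integrate with respect to w. Setting them equal: w**2 - 2*w - 3 = 0, i.e. (w - 3)*(w + 1) = 0, so they meet at w = -1, 3.
For w in [-1, 3], s = w**2 - 2*w + 1 is on the left; area = ∫[-1,3] (-(w**2 - 2*w - 3)) dw = 32/3.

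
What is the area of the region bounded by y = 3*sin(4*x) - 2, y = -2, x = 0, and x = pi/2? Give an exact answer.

3

The difference (3*sin(4*x) - 2) - (-2) = 3*sin(4*x) changes sign at x = pi/4 inside [0, pi/2], so split the integral there.
∫[0,pi/4] (3*sin(4*x)) dx = 3/2.
∫[pi/4,pi/2] (3*sin(4*x)) dx = -3/2; the area of that piece is 3/2.
Total area = 3/2 + 3/2 = 3.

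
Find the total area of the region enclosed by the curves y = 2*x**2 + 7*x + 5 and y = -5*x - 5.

64/3

Set the curves equal: 2*x**2 + 7*x + 5 = -5*x - 5, so 2*x**2 + 12*x + 10 = 0, which factors as 2*(x + 1)*(x + 5) = 0. The curves meet at x = -5, -1.
On [-5, -1], y = -5*x - 5 is on top; that piece has area ∫[-5,-1] (-(2*x**2 + 12*x + 10)) dx = 64/3.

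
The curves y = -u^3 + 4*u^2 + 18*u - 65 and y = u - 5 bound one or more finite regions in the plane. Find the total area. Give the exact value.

Set the curves equal: -u^3 + 4*u^2 + 18*u - 65 = u - 5, so -u^3 + 4*u^2 + 17*u - 60 = 0, which factors as -(u - 5)*(u - 3)*(u + 4) = 0. The curves meet at u = -4, 3, 5.
On [-4, 3], y = u - 5 is on top; that piece has area ∫[-4,3] (-(-u^3 + 4*u^2 + 17*u - 60)) du = 3773/12.
On [3, 5], y = -u^3 + 4*u^2 + 18*u - 65 is on top; that piece has area ∫[3,5] (-u^3 + 4*u^2 + 17*u - 60) du = 32/3.
Total enclosed area = 3773/12 + 32/3 = 3901/12.

3901/12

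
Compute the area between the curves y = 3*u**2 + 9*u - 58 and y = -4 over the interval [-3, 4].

The difference (3*u**2 + 9*u - 58) - (-4) = 3*u**2 + 9*u - 54 changes sign at u = 3 inside [-3, 4], so split the integral there.
∫[-3,3] (3*u**2 + 9*u - 54) du = -270; the area of that piece is 270.
∫[3,4] (3*u**2 + 9*u - 54) du = 29/2.
Total area = 270 + 29/2 = 569/2.

569/2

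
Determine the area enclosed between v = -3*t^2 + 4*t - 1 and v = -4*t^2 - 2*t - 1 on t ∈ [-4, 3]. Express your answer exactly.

188/3

The difference (-3*t^2 + 4*t - 1) - (-4*t^2 - 2*t - 1) = t^2 + 6*t changes sign at t = 0 inside [-4, 3], so split the integral there.
∫[-4,0] (t^2 + 6*t) dt = -80/3; the area of that piece is 80/3.
∫[0,3] (t^2 + 6*t) dt = 36.
Total area = 80/3 + 36 = 188/3.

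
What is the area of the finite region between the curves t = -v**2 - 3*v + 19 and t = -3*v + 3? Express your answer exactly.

Both boundary curves give t as a function of v, so integrate with respect to v. Setting them equal: -v**2 + 16 = 0, i.e. -(v - 4)*(v + 4) = 0, so they meet at v = -4, 4.
For v in [-4, 4], t = -v**2 - 3*v + 19 is on the right; area = ∫[-4,4] (-v**2 + 16) dv = 256/3.

256/3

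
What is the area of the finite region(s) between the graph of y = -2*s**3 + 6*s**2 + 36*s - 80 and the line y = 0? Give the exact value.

999/2

The curve meets the s-axis where -2*s**3 + 6*s**2 + 36*s - 80 = 0, i.e. -2*(s - 5)*(s - 2)*(s + 4) = 0, at s = -4, 2, 5.
On [-4, 2] the curve lies below the axis; ∫[-4,2] (-2*s**3 + 6*s**2 + 36*s - 80) ds = -432, giving area 432.
On [2, 5] the curve lies above the axis; ∫[2,5] (-2*s**3 + 6*s**2 + 36*s - 80) ds = 135/2, giving area 135/2.
Total area = 432 + 135/2 = 999/2.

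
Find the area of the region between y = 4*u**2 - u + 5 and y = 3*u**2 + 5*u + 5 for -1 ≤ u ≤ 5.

The difference (4*u**2 - u + 5) - (3*u**2 + 5*u + 5) = u**2 - 6*u changes sign at u = 0 inside [-1, 5], so split the integral there.
∫[-1,0] (u**2 - 6*u) du = 10/3.
∫[0,5] (u**2 - 6*u) du = -100/3; the area of that piece is 100/3.
Total area = 10/3 + 100/3 = 110/3.

110/3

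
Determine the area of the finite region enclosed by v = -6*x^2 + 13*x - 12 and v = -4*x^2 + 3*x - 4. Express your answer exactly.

Set the curves equal: -6*x^2 + 13*x - 12 = -4*x^2 + 3*x - 4, so -2*x^2 + 10*x - 8 = 0, which factors as -2*(x - 4)*(x - 1) = 0. The curves meet at x = 1, 4.
On [1, 4], v = -6*x^2 + 13*x - 12 is on top; that piece has area ∫[1,4] (-2*x^2 + 10*x - 8) dx = 9.

9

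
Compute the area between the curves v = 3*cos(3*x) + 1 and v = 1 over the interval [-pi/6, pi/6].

2

On [-pi/6, pi/6], (3*cos(3*x) + 1) - (1) = 3*cos(3*x) is ≥ 0 throughout, so the area is a single integral of |3*cos(3*x)|.
∫[-pi/6,pi/6] (3*cos(3*x)) dx = 2.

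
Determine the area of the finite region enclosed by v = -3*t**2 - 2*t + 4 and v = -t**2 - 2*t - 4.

64/3

Set the curves equal: -3*t**2 - 2*t + 4 = -t**2 - 2*t - 4, so -2*t**2 + 8 = 0, which factors as -2*(t - 2)*(t + 2) = 0. The curves meet at t = -2, 2.
On [-2, 2], v = -3*t**2 - 2*t + 4 is on top; that piece has area ∫[-2,2] (-2*t**2 + 8) dt = 64/3.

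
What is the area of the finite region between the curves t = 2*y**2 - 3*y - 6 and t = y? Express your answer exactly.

64/3

Both boundary curves give t as a function of y, so integrate with respect to y. Setting them equal: 2*y**2 - 4*y - 6 = 0, i.e. 2*(y - 3)*(y + 1) = 0, so they meet at y = -1, 3.
For y in [-1, 3], t = 2*y**2 - 3*y - 6 is on the left; area = ∫[-1,3] (-(2*y**2 - 4*y - 6)) dy = 64/3.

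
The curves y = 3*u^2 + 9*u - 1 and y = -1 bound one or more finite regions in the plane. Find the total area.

27/2

Set the curves equal: 3*u^2 + 9*u - 1 = -1, so 3*u^2 + 9*u = 0, which factors as 3*u*(u + 3) = 0. The curves meet at u = -3, 0.
On [-3, 0], y = -1 is on top; that piece has area ∫[-3,0] (-(3*u^2 + 9*u)) du = 27/2.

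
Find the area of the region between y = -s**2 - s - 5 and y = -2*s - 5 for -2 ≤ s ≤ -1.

23/6

On [-2, -1], (-s**2 - s - 5) - (-2*s - 5) = -s**2 + s is ≤ 0 throughout, so the area is a single integral of |-s**2 + s|.
∫[-2,-1] (-s**2 + s) ds = -23/6; the area of that piece is 23/6.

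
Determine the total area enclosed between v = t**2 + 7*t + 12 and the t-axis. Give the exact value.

The curve meets the t-axis where t**2 + 7*t + 12 = 0, i.e. (t + 3)*(t + 4) = 0, at t = -4, -3.
On [-4, -3] the curve lies below the axis; ∫[-4,-3] (t**2 + 7*t + 12) dt = -1/6, giving area 1/6.

1/6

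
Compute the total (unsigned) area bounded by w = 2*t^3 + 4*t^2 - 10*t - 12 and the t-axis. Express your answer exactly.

The curve meets the t-axis where 2*t^3 + 4*t^2 - 10*t - 12 = 0, i.e. 2*(t - 2)*(t + 1)*(t + 3) = 0, at t = -3, -1, 2.
On [-3, -1] the curve lies above the axis; ∫[-3,-1] (2*t^3 + 4*t^2 - 10*t - 12) dt = 32/3, giving area 32/3.
On [-1, 2] the curve lies below the axis; ∫[-1,2] (2*t^3 + 4*t^2 - 10*t - 12) dt = -63/2, giving area 63/2.
Total area = 32/3 + 63/2 = 253/6.

253/6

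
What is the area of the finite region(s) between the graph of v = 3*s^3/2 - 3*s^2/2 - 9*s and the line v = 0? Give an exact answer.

253/8

The curve meets the s-axis where 3*s^3/2 - 3*s^2/2 - 9*s = 0, i.e. 3*s*(s - 3)*(s + 2)/2 = 0, at s = -2, 0, 3.
On [-2, 0] the curve lies above the axis; ∫[-2,0] (3*s^3/2 - 3*s^2/2 - 9*s) ds = 8, giving area 8.
On [0, 3] the curve lies below the axis; ∫[0,3] (3*s^3/2 - 3*s^2/2 - 9*s) ds = -189/8, giving area 189/8.
Total area = 8 + 189/8 = 253/8.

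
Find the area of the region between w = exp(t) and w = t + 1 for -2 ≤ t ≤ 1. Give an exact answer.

-3/2 - exp(-2) + exp(1)

On [-2, 1], (exp(t)) - (t + 1) = -t + exp(t) - 1 is ≥ 0 throughout, so the area is a single integral of |-t + exp(t) - 1|.
∫[-2,1] (-t + exp(t) - 1) dt = -3/2 - exp(-2) + exp(1).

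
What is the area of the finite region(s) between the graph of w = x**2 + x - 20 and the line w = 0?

243/2

The curve meets the x-axis where x**2 + x - 20 = 0, i.e. (x - 4)*(x + 5) = 0, at x = -5, 4.
On [-5, 4] the curve lies below the axis; ∫[-5,4] (x**2 + x - 20) dx = -243/2, giving area 243/2.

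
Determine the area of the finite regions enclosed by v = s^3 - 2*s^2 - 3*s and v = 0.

Set the curves equal: s^3 - 2*s^2 - 3*s = 0, so s^3 - 2*s^2 - 3*s = 0, which factors as s*(s - 3)*(s + 1) = 0. The curves meet at s = -1, 0, 3.
On [-1, 0], v = s^3 - 2*s^2 - 3*s is on top; that piece has area ∫[-1,0] (s^3 - 2*s^2 - 3*s) ds = 7/12.
On [0, 3], v = 0 is on top; that piece has area ∫[0,3] (-(s^3 - 2*s^2 - 3*s)) ds = 45/4.
Total enclosed area = 7/12 + 45/4 = 71/6.

71/6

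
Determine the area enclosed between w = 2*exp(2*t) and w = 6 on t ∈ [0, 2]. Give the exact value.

-17 + 6*log(3) + exp(4)

The difference (2*exp(2*t)) - (6) = 2*exp(2*t) - 6 changes sign at t = log(3)/2 inside [0, 2], so split the integral there.
∫[0,log(3)/2] (2*exp(2*t) - 6) dt = 2 - log(27); the area of that piece is -2 + log(27).
∫[log(3)/2,2] (2*exp(2*t) - 6) dt = -15 + 3*log(3) + exp(4).
Total area = (-2 + log(27)) + (-15 + 3*log(3) + exp(4)) = -17 + 6*log(3) + exp(4).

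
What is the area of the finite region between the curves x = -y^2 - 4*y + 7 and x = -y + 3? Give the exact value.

125/6

Both boundary curves give x as a function of y, so integrate with respect to y. Setting them equal: -y^2 - 3*y + 4 = 0, i.e. -(y - 1)*(y + 4) = 0, so they meet at y = -4, 1.
For y in [-4, 1], x = -y^2 - 4*y + 7 is on the right; area = ∫[-4,1] (-y^2 - 3*y + 4) dy = 125/6.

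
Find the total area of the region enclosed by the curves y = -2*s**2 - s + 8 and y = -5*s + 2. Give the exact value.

64/3

Set the curves equal: -2*s**2 - s + 8 = -5*s + 2, so -2*s**2 + 4*s + 6 = 0, which factors as -2*(s - 3)*(s + 1) = 0. The curves meet at s = -1, 3.
On [-1, 3], y = -2*s**2 - s + 8 is on top; that piece has area ∫[-1,3] (-2*s**2 + 4*s + 6) ds = 64/3.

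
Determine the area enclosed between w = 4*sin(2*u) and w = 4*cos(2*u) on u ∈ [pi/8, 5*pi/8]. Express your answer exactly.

On [pi/8, 5*pi/8], (4*sin(2*u)) - (4*cos(2*u)) = 4*sin(2*u) - 4*cos(2*u) is ≥ 0 throughout, so the area is a single integral of |4*sin(2*u) - 4*cos(2*u)|.
∫[pi/8,5*pi/8] (4*sin(2*u) - 4*cos(2*u)) du = 4*sqrt(2).

4*sqrt(2)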